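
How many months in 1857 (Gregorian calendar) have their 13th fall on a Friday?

3

Check the 13th of each month of 1857: Jan 13: Tue, Feb 13: Fri, Mar 13: Fri, Apr 13: Mon, May 13: Wed, Jun 13: Sat, Jul 13: Mon, Aug 13: Thu, Sep 13: Sun, Oct 13: Tue, Nov 13: Fri, Dec 13: Sun.
Friday occurs in February, March, November — 3 months.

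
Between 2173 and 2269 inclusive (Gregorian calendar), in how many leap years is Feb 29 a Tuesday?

3

Leap years in 2173–2269: 23 of them.
Feb 29 weekday advances by 5 (mod 7) from one leap year to the next four years later (or differs when a century non-leap intervenes).
Leap-day weekdays: 2176:Thu 2180:Tue✓ 2184:Sun 2188:Fri 2192:Wed 2196:Mon 2204:Wed 2208:Mon 2212:Sat 2216:Thu 2220:Tue✓ 2224:Sun 2228:Fri 2232:Wed 2236:Mon 2240:Sat 2244:Thu 2248:Tue✓ 2252:Sun 2256:Fri 2260:Wed 2264:Mon 2268:Sat
Tuesday: 2180, 2220, 2248 → 3.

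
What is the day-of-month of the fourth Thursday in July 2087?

24

July 1, 2087 is a Tuesday, so the first Thursday is the 3rd.
The fourth Thursday is 3 + 21 = 24.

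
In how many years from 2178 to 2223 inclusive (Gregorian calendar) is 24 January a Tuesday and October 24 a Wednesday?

Check each year's weekday for 24 January and October 24:
  2178: Sat/Sat  2179: Sun/Sun  2180: Mon/Tue  2181: Wed/Wed  2182: Thu/Thu  2183: Fri/Fri  2184: Sat/Sun  2185: Mon/Mon  2186: Tue/Tue  2187: Wed/Wed  2188: Thu/Fri  2189: Sat/Sat  2190: Sun/Sun  2191: Mon/Mon  …(18 more)…  2210: Wed/Wed  2211: Thu/Thu  2212: Fri/Sat  2213: Sun/Sun  2214: Mon/Mon  2215: Tue/Tue  2216: Wed/Thu  2217: Fri/Fri  2218: Sat/Sat  2219: Sun/Sun  2220: Mon/Tue  2221: Wed/Wed  2222: Thu/Thu  2223: Fri/Fri
Both conditions hold in: 2192, 2204 — 2.

2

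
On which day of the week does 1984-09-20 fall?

January 1, 1984 is a Sunday.
September 20 is day 264 of the year, i.e. 263 days after Jan 1.
263 mod 7 = 4, so advance 4 weekdays from Sunday: Thursday.

Thursday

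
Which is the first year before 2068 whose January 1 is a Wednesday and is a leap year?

2048

Jan 1 advances by 2 weekdays after a leap year and by 1 after a common year.
2068: Jan 1 is Sunday (leap).
2067: Saturday
2066: Friday
2065: Thursday
2064: Tuesday (leap)
2063: Monday
2062: Sunday
2061: Saturday
2060: Thursday (leap)
2059: Wednesday
2058: Tuesday
2057: Monday
2056: Saturday (leap)
2055: Friday
2054: Thursday
2053: Wednesday
2052: Monday (leap)
2051: Sunday
2050: Saturday
2049: Friday
2048: Wednesday (leap)
2048 begins on a Wednesday and is a leap year.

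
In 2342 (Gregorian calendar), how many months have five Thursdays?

5

A month of length L has five Thursdays iff its first Thursday is on day ≤ L−28 (so day 1–3 in a 31-day month, 1–2 in a 30-day month, day 1 in a leap February).
Checking each month of 2342: Jan starts Thu (31d) ✓; Feb starts Sun (28d); Mar starts Sun (31d); Apr starts Wed (30d) ✓; May starts Fri (31d); Jun starts Mon (30d); Jul starts Wed (31d) ✓; Aug starts Sat (31d); Sep starts Tue (30d); Oct starts Thu (31d) ✓; Nov starts Sun (30d); Dec starts Tue (31d) ✓.
Five-Thursday months: January, April, July, October, December → 5.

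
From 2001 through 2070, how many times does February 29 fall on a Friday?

3

Leap years in 2001–2070: 17 of them.
Feb 29 weekday advances by 5 (mod 7) from one leap year to the next four years later (or differs when a century non-leap intervenes).
Leap-day weekdays: 2004:Sun 2008:Fri✓ 2012:Wed 2016:Mon 2020:Sat 2024:Thu 2028:Tue 2032:Sun 2036:Fri✓ 2040:Wed 2044:Mon 2048:Sat 2052:Thu 2056:Tue 2060:Sun 2064:Fri✓ 2068:Wed
Friday: 2008, 2036, 2064 → 3.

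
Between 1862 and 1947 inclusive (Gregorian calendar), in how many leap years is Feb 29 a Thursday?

3

Leap years in 1862–1947: 20 of them.
Feb 29 weekday advances by 5 (mod 7) from one leap year to the next four years later (or differs when a century non-leap intervenes).
Leap-day weekdays: 1864:Mon 1868:Sat 1872:Thu✓ 1876:Tue 1880:Sun 1884:Fri 1888:Wed 1892:Mon 1896:Sat 1904:Mon 1908:Sat 1912:Thu✓ 1916:Tue 1920:Sun 1924:Fri 1928:Wed 1932:Mon 1936:Sat 1940:Thu✓ 1944:Tue
Thursday: 1872, 1912, 1940 → 3.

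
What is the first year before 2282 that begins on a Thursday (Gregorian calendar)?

Jan 1 advances by 2 weekdays after a leap year and by 1 after a common year.
2282: Jan 1 is Sunday.
2281: Saturday
2280: Thursday (leap)
2280 begins on a Thursday

2280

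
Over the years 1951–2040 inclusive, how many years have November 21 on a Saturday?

Track November 21's weekday year by year (advancing +1, or +2 across a Feb 29):
  1951: Wed  1952: Fri (+2)  1953: Sat (+1) ✓  1954: Sun (+1)  1955: Mon (+1)
  1956: Wed (+2)  1957: Thu (+1)  1958: Fri (+1)  1959: Sat (+1) ✓  1960: Mon (+2)
  1961: Tue (+1)  1962: Wed (+1)  1963: Thu (+1)  1964: Sat (+2) ✓  … (62 more years) …
  2027: Sun (+1)  2028: Tue (+2)  2029: Wed (+1)  2030: Thu (+1)  2031: Fri (+1)
  2032: Sun (+2)  2033: Mon (+1)  2034: Tue (+1)  2035: Wed (+1)  2036: Fri (+2)
  2037: Sat (+1) ✓  2038: Sun (+1)  2039: Mon (+1)  2040: Wed (+2)
Saturday years: 1953, 1959, 1964, 1970, 1981, 1987, 1992, 1998, 2009, 2015, 2020, 2026, 2037 — 13 in total.

13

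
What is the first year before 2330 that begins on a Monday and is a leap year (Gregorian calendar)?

2312

Jan 1 advances by 2 weekdays after a leap year and by 1 after a common year.
2330: Jan 1 is Wednesday.
2329: Tuesday
2328: Sunday (leap)
2327: Saturday
2326: Friday
2325: Thursday
2324: Tuesday (leap)
2323: Monday
2322: Sunday
2321: Saturday
2320: Thursday (leap)
2319: Wednesday
2318: Tuesday
2317: Monday
2316: Saturday (leap)
2315: Friday
2314: Thursday
2313: Wednesday
2312: Monday (leap)
2312 begins on a Monday and is a leap year.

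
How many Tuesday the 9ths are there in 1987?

1

Check the 9th of each month of 1987: Jan 9: Fri, Feb 9: Mon, Mar 9: Mon, Apr 9: Thu, May 9: Sat, Jun 9: Tue, Jul 9: Thu, Aug 9: Sun, Sep 9: Wed, Oct 9: Fri, Nov 9: Mon, Dec 9: Wed.
Tuesday occurs in June — 1 month.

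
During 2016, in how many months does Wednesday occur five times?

A month of length L has five Wednesdays iff its first Wednesday is on day ≤ L−28 (so day 1–3 in a 31-day month, 1–2 in a 30-day month, day 1 in a leap February).
Checking each month of 2016: Jan starts Fri (31d); Feb starts Mon (29d); Mar starts Tue (31d) ✓; Apr starts Fri (30d); May starts Sun (31d); Jun starts Wed (30d) ✓; Jul starts Fri (31d); Aug starts Mon (31d) ✓; Sep starts Thu (30d); Oct starts Sat (31d); Nov starts Tue (30d) ✓; Dec starts Thu (31d).
Five-Wednesday months: March, June, August, November → 4.

4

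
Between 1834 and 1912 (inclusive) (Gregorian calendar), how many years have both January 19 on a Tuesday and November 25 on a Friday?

Check each year's weekday for January 19 and November 25:
  1834: Sun/Tue  1835: Mon/Wed  1836: Tue/Fri ✓  1837: Thu/Sat  1838: Fri/Sun  1839: Sat/Mon  1840: Sun/Wed  1841: Tue/Thu  1842: Wed/Fri  1843: Thu/Sat  1844: Fri/Mon  1845: Sun/Tue  1846: Mon/Wed  1847: Tue/Thu  …(51 more)…  1899: Thu/Sat  1900: Fri/Sun  1901: Sat/Mon  1902: Sun/Tue  1903: Mon/Wed  1904: Tue/Fri ✓  1905: Thu/Sat  1906: Fri/Sun  1907: Sat/Mon  1908: Sun/Wed  1909: Tue/Thu  1910: Wed/Fri  1911: Thu/Sat  1912: Fri/Mon
Both conditions hold in: 1836, 1864, 1892, 1904 — 4.

4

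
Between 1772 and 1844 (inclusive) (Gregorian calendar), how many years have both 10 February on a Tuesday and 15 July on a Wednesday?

Check each year's weekday for 10 February and 15 July:
  1772: Mon/Wed  1773: Wed/Thu  1774: Thu/Fri  1775: Fri/Sat  1776: Sat/Mon  1777: Mon/Tue  1778: Tue/Wed ✓  1779: Wed/Thu  1780: Thu/Sat  1781: Sat/Sun  1782: Sun/Mon  1783: Mon/Tue  1784: Tue/Thu  1785: Thu/Fri  …(45 more)…  1831: Thu/Fri  1832: Fri/Sun  1833: Sun/Mon  1834: Mon/Tue  1835: Tue/Wed ✓  1836: Wed/Fri  1837: Fri/Sat  1838: Sat/Sun  1839: Sun/Mon  1840: Mon/Wed  1841: Wed/Thu  1842: Thu/Fri  1843: Fri/Sat  1844: Sat/Mon
Both conditions hold in: 1778, 1789, 1795, 1801, 1807, 1818, 1829, 1835 — 8.

8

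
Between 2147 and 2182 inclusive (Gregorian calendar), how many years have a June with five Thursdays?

10

June has 30 days; it has five Thursdays when Thursday falls among the first (month-length − 28) days — i.e. when June 1 is one of Thursday/Wednesday.
June 1 by year: 2147:Thu✓ 2148:Sat 2149:Sun 2150:Mon 2151:Tue 2152:Thu✓ 2153:Fri 2154:Sat 2155:Sun 2156:Tue 2157:Wed✓ 2158:Thu✓ 2159:Fri 2160:Sun 2161:Mon …(6 more)… 2168:Wed✓ 2169:Thu✓ 2170:Fri 2171:Sat 2172:Mon 2173:Tue 2174:Wed✓ 2175:Thu✓ 2176:Sat 2177:Sun 2178:Mon 2179:Tue 2180:Thu✓ 2181:Fri 2182:Sat
Years with five Thursdays: 2147, 2152, 2157, 2158, 2163, 2168, 2169, 2174, 2175, 2180 → 10.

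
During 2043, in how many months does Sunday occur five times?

A month of length L has five Sundays iff its first Sunday is on day ≤ L−28 (so day 1–3 in a 31-day month, 1–2 in a 30-day month, day 1 in a leap February).
Checking each month of 2043: Jan starts Thu (31d); Feb starts Sun (28d); Mar starts Sun (31d) ✓; Apr starts Wed (30d); May starts Fri (31d) ✓; Jun starts Mon (30d); Jul starts Wed (31d); Aug starts Sat (31d) ✓; Sep starts Tue (30d); Oct starts Thu (31d); Nov starts Sun (30d) ✓; Dec starts Tue (31d).
Five-Sunday months: March, May, August, November → 4.

4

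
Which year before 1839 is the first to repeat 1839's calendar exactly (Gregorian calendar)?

Two years share a calendar iff Jan 1 falls on the same weekday and both are leap or both are common. 1839: Jan 1 is Tuesday, common year.
1838: Jan 1 Monday, common
1837: Jan 1 Sunday, common
1836: Jan 1 Friday, leap
1835: Jan 1 Thursday, common
1834: Jan 1 Wednesday, common
1833: Jan 1 Tuesday, common
1833 matches on both conditions.

1833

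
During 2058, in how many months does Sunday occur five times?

A month of length L has five Sundays iff its first Sunday is on day ≤ L−28 (so day 1–3 in a 31-day month, 1–2 in a 30-day month, day 1 in a leap February).
Checking each month of 2058: Jan starts Tue (31d); Feb starts Fri (28d); Mar starts Fri (31d) ✓; Apr starts Mon (30d); May starts Wed (31d); Jun starts Sat (30d) ✓; Jul starts Mon (31d); Aug starts Thu (31d); Sep starts Sun (30d) ✓; Oct starts Tue (31d); Nov starts Fri (30d); Dec starts Sun (31d) ✓.
Five-Sunday months: March, June, September, December → 4.

4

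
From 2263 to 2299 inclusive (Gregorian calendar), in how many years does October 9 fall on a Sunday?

6

Track October 9's weekday year by year (advancing +1, or +2 across a Feb 29):
  2263: Fri  2264: Sun (+2) ✓  2265: Mon (+1)  2266: Tue (+1)  2267: Wed (+1)
  2268: Fri (+2)  2269: Sat (+1)  2270: Sun (+1) ✓  2271: Mon (+1)  2272: Wed (+2)
  2273: Thu (+1)  2274: Fri (+1)  2275: Sat (+1)  2276: Mon (+2)  … (9 more years) …
  2286: Sat (+1)  2287: Sun (+1) ✓  2288: Tue (+2)  2289: Wed (+1)  2290: Thu (+1)
  2291: Fri (+1)  2292: Sun (+2) ✓  2293: Mon (+1)  2294: Tue (+1)  2295: Wed (+1)
  2296: Fri (+2)  2297: Sat (+1)  2298: Sun (+1) ✓  2299: Mon (+1)
Sunday years: 2264, 2270, 2281, 2287, 2292, 2298 — 6 in total.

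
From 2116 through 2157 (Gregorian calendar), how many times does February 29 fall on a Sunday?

Leap years in 2116–2157: 11 of them.
Feb 29 weekday advances by 5 (mod 7) from one leap year to the next four years later (or differs when a century non-leap intervenes).
Leap-day weekdays: 2116:Sat 2120:Thu 2124:Tue 2128:Sun✓ 2132:Fri 2136:Wed 2140:Mon 2144:Sat 2148:Thu 2152:Tue 2156:Sun✓
Sunday: 2128, 2156 → 2.

2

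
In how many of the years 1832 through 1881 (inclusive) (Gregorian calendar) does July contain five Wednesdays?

July has 31 days; it has five Wednesdays when Wednesday falls among the first (month-length − 28) days — i.e. when July 1 is one of Wednesday/Tuesday/Monday.
July 1 by year: 1832:Sun 1833:Mon✓ 1834:Tue✓ 1835:Wed✓ 1836:Fri 1837:Sat 1838:Sun 1839:Mon✓ 1840:Wed✓ 1841:Thu 1842:Fri 1843:Sat 1844:Mon✓ 1845:Tue✓ 1846:Wed✓ …(20 more)… 1867:Mon✓ 1868:Wed✓ 1869:Thu 1870:Fri 1871:Sat 1872:Mon✓ 1873:Tue✓ 1874:Wed✓ 1875:Thu 1876:Sat 1877:Sun 1878:Mon✓ 1879:Tue✓ 1880:Thu 1881:Fri
Years with five Wednesdays: 1833, 1834, 1835, 1839, 1840, 1844, 1845, 1846, 1850, 1851, 1856, 1857, 1861, 1862, 1863, 1867, 1868, 1872, 1873, 1874, 1878, 1879 → 22.

22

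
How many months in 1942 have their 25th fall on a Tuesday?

Check the 25th of each month of 1942: Jan 25: Sun, Feb 25: Wed, Mar 25: Wed, Apr 25: Sat, May 25: Mon, Jun 25: Thu, Jul 25: Sat, Aug 25: Tue, Sep 25: Fri, Oct 25: Sun, Nov 25: Wed, Dec 25: Fri.
Tuesday occurs in August — 1 month.

1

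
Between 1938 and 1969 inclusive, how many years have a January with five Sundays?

14

January has 31 days; it has five Sundays when Sunday falls among the first (month-length − 28) days — i.e. when January 1 is one of Sunday/Saturday/Friday.
January 1 by year: 1938:Sat✓ 1939:Sun✓ 1940:Mon 1941:Wed 1942:Thu 1943:Fri✓ 1944:Sat✓ 1945:Mon 1946:Tue 1947:Wed 1948:Thu 1949:Sat✓ 1950:Sun✓ 1951:Mon 1952:Tue 1953:Thu 1954:Fri✓ 1955:Sat✓ 1956:Sun✓ 1957:Tue 1958:Wed 1959:Thu 1960:Fri✓ 1961:Sun✓ 1962:Mon 1963:Tue 1964:Wed 1965:Fri✓ 1966:Sat✓ 1967:Sun✓ 1968:Mon 1969:Wed
Years with five Sundays: 1938, 1939, 1943, 1944, 1949, 1950, 1954, 1955, 1956, 1960, 1961, 1965, 1966, 1967 → 14.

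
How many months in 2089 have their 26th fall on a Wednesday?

2

Check the 26th of each month of 2089: Jan 26: Wed, Feb 26: Sat, Mar 26: Sat, Apr 26: Tue, May 26: Thu, Jun 26: Sun, Jul 26: Tue, Aug 26: Fri, Sep 26: Mon, Oct 26: Wed, Nov 26: Sat, Dec 26: Mon.
Wednesday occurs in January, October — 2 months.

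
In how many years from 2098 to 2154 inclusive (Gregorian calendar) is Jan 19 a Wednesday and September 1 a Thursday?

6

Check each year's weekday for Jan 19 and September 1:
  2098: Sun/Mon  2099: Mon/Tue  2100: Tue/Wed  2101: Wed/Thu ✓  2102: Thu/Fri  2103: Fri/Sat  2104: Sat/Mon  2105: Mon/Tue  2106: Tue/Wed  2107: Wed/Thu ✓  2108: Thu/Sat  2109: Sat/Sun  2110: Sun/Mon  2111: Mon/Tue  …(29 more)…  2141: Thu/Fri  2142: Fri/Sat  2143: Sat/Sun  2144: Sun/Tue  2145: Tue/Wed  2146: Wed/Thu ✓  2147: Thu/Fri  2148: Fri/Sun  2149: Sun/Mon  2150: Mon/Tue  2151: Tue/Wed  2152: Wed/Fri  2153: Fri/Sat  2154: Sat/Sun
Both conditions hold in: 2101, 2107, 2118, 2129, 2135, 2146 — 6.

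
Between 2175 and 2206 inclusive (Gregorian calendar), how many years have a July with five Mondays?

July has 31 days; it has five Mondays when Monday falls among the first (month-length − 28) days — i.e. when July 1 is one of Monday/Sunday/Saturday.
July 1 by year: 2175:Sat✓ 2176:Mon✓ 2177:Tue 2178:Wed 2179:Thu 2180:Sat✓ 2181:Sun✓ 2182:Mon✓ 2183:Tue 2184:Thu 2185:Fri 2186:Sat✓ 2187:Sun✓ 2188:Tue 2189:Wed 2190:Thu 2191:Fri 2192:Sun✓ 2193:Mon✓ 2194:Tue 2195:Wed 2196:Fri 2197:Sat✓ 2198:Sun✓ 2199:Mon✓ 2200:Tue 2201:Wed 2202:Thu 2203:Fri 2204:Sun✓ 2205:Mon✓ 2206:Tue
Years with five Mondays: 2175, 2176, 2180, 2181, 2182, 2186, 2187, 2192, 2193, 2197, 2198, 2199, 2204, 2205 → 14.

14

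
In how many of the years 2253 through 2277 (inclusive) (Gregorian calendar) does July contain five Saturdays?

July has 31 days; it has five Saturdays when Saturday falls among the first (month-length − 28) days — i.e. when July 1 is one of Saturday/Friday/Thursday.
July 1 by year: 2253:Fri✓ 2254:Sat✓ 2255:Sun 2256:Tue 2257:Wed 2258:Thu✓ 2259:Fri✓ 2260:Sun 2261:Mon 2262:Tue 2263:Wed 2264:Fri✓ 2265:Sat✓ 2266:Sun 2267:Mon 2268:Wed 2269:Thu✓ 2270:Fri✓ 2271:Sat✓ 2272:Mon 2273:Tue 2274:Wed 2275:Thu✓ 2276:Sat✓ 2277:Sun
Years with five Saturdays: 2253, 2254, 2258, 2259, 2264, 2265, 2269, 2270, 2271, 2275, 2276 → 11.

11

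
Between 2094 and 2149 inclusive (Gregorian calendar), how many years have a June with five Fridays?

June has 30 days; it has five Fridays when Friday falls among the first (month-length − 28) days — i.e. when June 1 is one of Friday/Thursday.
June 1 by year: 2094:Tue 2095:Wed 2096:Fri✓ 2097:Sat 2098:Sun 2099:Mon 2100:Tue 2101:Wed 2102:Thu✓ 2103:Fri✓ 2104:Sun 2105:Mon 2106:Tue 2107:Wed 2108:Fri✓ …(26 more)… 2135:Wed 2136:Fri✓ 2137:Sat 2138:Sun 2139:Mon 2140:Wed 2141:Thu✓ 2142:Fri✓ 2143:Sat 2144:Mon 2145:Tue 2146:Wed 2147:Thu✓ 2148:Sat 2149:Sun
Years with five Fridays: 2096, 2102, 2103, 2108, 2113, 2114, 2119, 2124, 2125, 2130, 2131, 2136, 2141, 2142, 2147 → 15.

15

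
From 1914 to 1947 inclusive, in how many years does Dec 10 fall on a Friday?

Track Dec 10's weekday year by year (advancing +1, or +2 across a Feb 29):
  1914: Thu  1915: Fri (+1) ✓  1916: Sun (+2)  1917: Mon (+1)  1918: Tue (+1)
  1919: Wed (+1)  1920: Fri (+2) ✓  1921: Sat (+1)  1922: Sun (+1)  1923: Mon (+1)
  1924: Wed (+2)  1925: Thu (+1)  1926: Fri (+1) ✓  1927: Sat (+1)  … (6 more years) …
  1934: Mon (+1)  1935: Tue (+1)  1936: Thu (+2)  1937: Fri (+1) ✓  1938: Sat (+1)
  1939: Sun (+1)  1940: Tue (+2)  1941: Wed (+1)  1942: Thu (+1)  1943: Fri (+1) ✓
  1944: Sun (+2)  1945: Mon (+1)  1946: Tue (+1)  1947: Wed (+1)
Friday years: 1915, 1920, 1926, 1937, 1943 — 5 in total.

5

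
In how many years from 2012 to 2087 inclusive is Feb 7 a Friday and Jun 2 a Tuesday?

Check each year's weekday for Feb 7 and Jun 2:
  2012: Tue/Sat  2013: Thu/Sun  2014: Fri/Mon  2015: Sat/Tue  2016: Sun/Thu  2017: Tue/Fri  2018: Wed/Sat  2019: Thu/Sun  2020: Fri/Tue ✓  2021: Sun/Wed  2022: Mon/Thu  2023: Tue/Fri  2024: Wed/Sun  2025: Fri/Mon  …(48 more)…  2074: Wed/Sat  2075: Thu/Sun  2076: Fri/Tue ✓  2077: Sun/Wed  2078: Mon/Thu  2079: Tue/Fri  2080: Wed/Sun  2081: Fri/Mon  2082: Sat/Tue  2083: Sun/Wed  2084: Mon/Fri  2085: Wed/Sat  2086: Thu/Sun  2087: Fri/Mon
Both conditions hold in: 2020, 2048, 2076 — 3.

3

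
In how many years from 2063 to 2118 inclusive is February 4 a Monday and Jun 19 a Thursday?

Check each year's weekday for February 4 and Jun 19:
  2063: Sun/Tue  2064: Mon/Thu ✓  2065: Wed/Fri  2066: Thu/Sat  2067: Fri/Sun  2068: Sat/Tue  2069: Mon/Wed  2070: Tue/Thu  2071: Wed/Fri  2072: Thu/Sun  2073: Sat/Mon  2074: Sun/Tue  2075: Mon/Wed  2076: Tue/Fri  …(28 more)…  2105: Wed/Fri  2106: Thu/Sat  2107: Fri/Sun  2108: Sat/Tue  2109: Mon/Wed  2110: Tue/Thu  2111: Wed/Fri  2112: Thu/Sun  2113: Sat/Mon  2114: Sun/Tue  2115: Mon/Wed  2116: Tue/Fri  2117: Thu/Sat  2118: Fri/Sun
Both conditions hold in: 2064, 2092, 2104 — 3.

3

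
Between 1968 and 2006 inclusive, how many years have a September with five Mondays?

September has 30 days; it has five Mondays when Monday falls among the first (month-length − 28) days — i.e. when September 1 is one of Monday/Sunday.
September 1 by year: 1968:Sun✓ 1969:Mon✓ 1970:Tue 1971:Wed 1972:Fri 1973:Sat 1974:Sun✓ 1975:Mon✓ 1976:Wed 1977:Thu 1978:Fri 1979:Sat 1980:Mon✓ 1981:Tue 1982:Wed …(9 more)… 1992:Tue 1993:Wed 1994:Thu 1995:Fri 1996:Sun✓ 1997:Mon✓ 1998:Tue 1999:Wed 2000:Fri 2001:Sat 2002:Sun✓ 2003:Mon✓ 2004:Wed 2005:Thu 2006:Fri
Years with five Mondays: 1968, 1969, 1974, 1975, 1980, 1985, 1986, 1991, 1996, 1997, 2002, 2003 → 12.

12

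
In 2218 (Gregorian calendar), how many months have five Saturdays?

A month of length L has five Saturdays iff its first Saturday is on day ≤ L−28 (so day 1–3 in a 31-day month, 1–2 in a 30-day month, day 1 in a leap February).
Checking each month of 2218: Jan starts Thu (31d) ✓; Feb starts Sun (28d); Mar starts Sun (31d); Apr starts Wed (30d); May starts Fri (31d) ✓; Jun starts Mon (30d); Jul starts Wed (31d); Aug starts Sat (31d) ✓; Sep starts Tue (30d); Oct starts Thu (31d) ✓; Nov starts Sun (30d); Dec starts Tue (31d).
Five-Saturday months: January, May, August, October → 4.

4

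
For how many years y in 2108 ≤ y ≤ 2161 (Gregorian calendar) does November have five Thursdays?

16

November has 30 days; it has five Thursdays when Thursday falls among the first (month-length − 28) days — i.e. when November 1 is one of Thursday/Wednesday.
November 1 by year: 2108:Thu✓ 2109:Fri 2110:Sat 2111:Sun 2112:Tue 2113:Wed✓ 2114:Thu✓ 2115:Fri 2116:Sun 2117:Mon 2118:Tue 2119:Wed✓ 2120:Fri 2121:Sat 2122:Sun …(24 more)… 2147:Wed✓ 2148:Fri 2149:Sat 2150:Sun 2151:Mon 2152:Wed✓ 2153:Thu✓ 2154:Fri 2155:Sat 2156:Mon 2157:Tue 2158:Wed✓ 2159:Thu✓ 2160:Sat 2161:Sun
Years with five Thursdays: 2108, 2113, 2114, 2119, 2124, 2125, 2130, 2131, 2136, 2141, 2142, 2147, 2152, 2153, 2158, 2159 → 16.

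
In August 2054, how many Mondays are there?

August 2054 has 31 days and begins on Saturday.
The first Monday is August 3.
Mondays fall on 3, 10, 17, 24, 31 — that's 5.

5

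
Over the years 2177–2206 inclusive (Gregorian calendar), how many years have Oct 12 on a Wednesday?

4

Track Oct 12's weekday year by year (advancing +1, or +2 across a Feb 29):
  2177: Sun  2178: Mon (+1)  2179: Tue (+1)  2180: Thu (+2)  2181: Fri (+1)
  2182: Sat (+1)  2183: Sun (+1)  2184: Tue (+2)  2185: Wed (+1) ✓  2186: Thu (+1)
  2187: Fri (+1)  2188: Sun (+2)  2189: Mon (+1)  2190: Tue (+1)  2191: Wed (+1) ✓
  2192: Fri (+2)  2193: Sat (+1)  2194: Sun (+1)  2195: Mon (+1)  2196: Wed (+2) ✓
  2197: Thu (+1)  2198: Fri (+1)  2199: Sat (+1)  2200: Sun (+1)  2201: Mon (+1)
  2202: Tue (+1)  2203: Wed (+1) ✓  2204: Fri (+2)  2205: Sat (+1)  2206: Sun (+1)
Wednesday years: 2185, 2191, 2196, 2203 — 4 in total.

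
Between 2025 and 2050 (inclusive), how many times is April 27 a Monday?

4

Track April 27's weekday year by year (advancing +1, or +2 across a Feb 29):
  2025: Sun  2026: Mon (+1) ✓  2027: Tue (+1)  2028: Thu (+2)  2029: Fri (+1)
  2030: Sat (+1)  2031: Sun (+1)  2032: Tue (+2)  2033: Wed (+1)  2034: Thu (+1)
  2035: Fri (+1)  2036: Sun (+2)  2037: Mon (+1) ✓  2038: Tue (+1)  2039: Wed (+1)
  2040: Fri (+2)  2041: Sat (+1)  2042: Sun (+1)  2043: Mon (+1) ✓  2044: Wed (+2)
  2045: Thu (+1)  2046: Fri (+1)  2047: Sat (+1)  2048: Mon (+2) ✓  2049: Tue (+1)
  2050: Wed (+1)
Monday years: 2026, 2037, 2043, 2048 — 4 in total.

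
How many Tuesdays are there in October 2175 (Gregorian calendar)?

October 2175 has 31 days and begins on Sunday.
The first Tuesday is October 3.
Tuesdays fall on 3, 10, 17, 24, 31 — that's 5.

5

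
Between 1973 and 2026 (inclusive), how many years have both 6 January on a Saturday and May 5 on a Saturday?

Check each year's weekday for 6 January and May 5:
  1973: Sat/Sat ✓  1974: Sun/Sun  1975: Mon/Mon  1976: Tue/Wed  1977: Thu/Thu  1978: Fri/Fri  1979: Sat/Sat ✓  1980: Sun/Mon  1981: Tue/Tue  1982: Wed/Wed  1983: Thu/Thu  1984: Fri/Sat  1985: Sun/Sun  1986: Mon/Mon  …(26 more)…  2013: Sun/Sun  2014: Mon/Mon  2015: Tue/Tue  2016: Wed/Thu  2017: Fri/Fri  2018: Sat/Sat ✓  2019: Sun/Sun  2020: Mon/Tue  2021: Wed/Wed  2022: Thu/Thu  2023: Fri/Fri  2024: Sat/Sun  2025: Mon/Mon  2026: Tue/Tue
Both conditions hold in: 1973, 1979, 1990, 2001, 2007, 2018 — 6.

6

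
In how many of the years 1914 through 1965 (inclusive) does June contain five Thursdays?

June has 30 days; it has five Thursdays when Thursday falls among the first (month-length − 28) days — i.e. when June 1 is one of Thursday/Wednesday.
June 1 by year: 1914:Mon 1915:Tue 1916:Thu✓ 1917:Fri 1918:Sat 1919:Sun 1920:Tue 1921:Wed✓ 1922:Thu✓ 1923:Fri 1924:Sun 1925:Mon 1926:Tue 1927:Wed✓ 1928:Fri …(22 more)… 1951:Fri 1952:Sun 1953:Mon 1954:Tue 1955:Wed✓ 1956:Fri 1957:Sat 1958:Sun 1959:Mon 1960:Wed✓ 1961:Thu✓ 1962:Fri 1963:Sat 1964:Mon 1965:Tue
Years with five Thursdays: 1916, 1921, 1922, 1927, 1932, 1933, 1938, 1939, 1944, 1949, 1950, 1955, 1960, 1961 → 14.

14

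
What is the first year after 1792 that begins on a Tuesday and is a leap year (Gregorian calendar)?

1828

Jan 1 advances by 2 weekdays after a leap year and by 1 after a common year.
1792: Jan 1 is Sunday (leap).
1793: Tuesday
1794: Wednesday
1795: Thursday
1796: Friday (leap)
1797: Sunday
1798: Monday
1799: Tuesday
1800: Wednesday
1801: Thursday
1802: Friday
1803: Saturday
1804: Sunday (leap)
1805: Tuesday
1806: Wednesday
1807: Thursday
1808: Friday (leap)
1809: Sunday
1810: Monday
1811: Tuesday
1812: Wednesday (leap)
1813: Friday
1814: Saturday
1815: Sunday
1816: Monday (leap)
1817: Wednesday
1818: Thursday
1819: Friday
1820: Saturday (leap)
1821: Monday
1822: Tuesday
1823: Wednesday
1824: Thursday (leap)
1825: Saturday
1826: Sunday
1827: Monday
1828: Tuesday (leap)
1828 begins on a Tuesday and is a leap year.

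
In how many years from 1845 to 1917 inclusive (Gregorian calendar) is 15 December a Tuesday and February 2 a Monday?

Check each year's weekday for 15 December and February 2:
  1845: Mon/Sun  1846: Tue/Mon ✓  1847: Wed/Tue  1848: Fri/Wed  1849: Sat/Fri  1850: Sun/Sat  1851: Mon/Sun  1852: Wed/Mon  1853: Thu/Wed  1854: Fri/Thu  1855: Sat/Fri  1856: Mon/Sat  1857: Tue/Mon ✓  1858: Wed/Tue  …(45 more)…  1904: Thu/Tue  1905: Fri/Thu  1906: Sat/Fri  1907: Sun/Sat  1908: Tue/Sun  1909: Wed/Tue  1910: Thu/Wed  1911: Fri/Thu  1912: Sun/Fri  1913: Mon/Sun  1914: Tue/Mon ✓  1915: Wed/Tue  1916: Fri/Wed  1917: Sat/Fri
Both conditions hold in: 1846, 1857, 1863, 1874, 1885, 1891, 1903, 1914 — 8.

8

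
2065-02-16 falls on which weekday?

Monday

January 1, 2065 is a Thursday.
February 16 is day 47 of the year, i.e. 46 days after Jan 1.
46 mod 7 = 4, so advance 4 weekdays from Thursday: Monday.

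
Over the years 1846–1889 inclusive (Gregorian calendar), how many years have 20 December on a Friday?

6

Track 20 December's weekday year by year (advancing +1, or +2 across a Feb 29):
  1846: Sun  1847: Mon (+1)  1848: Wed (+2)  1849: Thu (+1)  1850: Fri (+1) ✓
  1851: Sat (+1)  1852: Mon (+2)  1853: Tue (+1)  1854: Wed (+1)  1855: Thu (+1)
  1856: Sat (+2)  1857: Sun (+1)  1858: Mon (+1)  1859: Tue (+1)  … (16 more years) …
  1876: Wed (+2)  1877: Thu (+1)  1878: Fri (+1) ✓  1879: Sat (+1)  1880: Mon (+2)
  1881: Tue (+1)  1882: Wed (+1)  1883: Thu (+1)  1884: Sat (+2)  1885: Sun (+1)
  1886: Mon (+1)  1887: Tue (+1)  1888: Thu (+2)  1889: Fri (+1) ✓
Friday years: 1850, 1861, 1867, 1872, 1878, 1889 — 6 in total.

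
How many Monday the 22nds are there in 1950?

1

Check the 22nd of each month of 1950: Jan 22: Sun, Feb 22: Wed, Mar 22: Wed, Apr 22: Sat, May 22: Mon, Jun 22: Thu, Jul 22: Sat, Aug 22: Tue, Sep 22: Fri, Oct 22: Sun, Nov 22: Wed, Dec 22: Fri.
Monday occurs in May — 1 month.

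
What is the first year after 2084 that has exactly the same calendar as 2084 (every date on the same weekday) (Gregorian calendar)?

Two years share a calendar iff Jan 1 falls on the same weekday and both are leap or both are common. 2084: Jan 1 is Saturday, leap year.
2085: Jan 1 Monday, common
2086: Jan 1 Tuesday, common
2087: Jan 1 Wednesday, common
2088: Jan 1 Thursday, leap
2089: Jan 1 Saturday, common
2090: Jan 1 Sunday, common
2091: Jan 1 Monday, common
2092: Jan 1 Tuesday, leap
2093: Jan 1 Thursday, common
2094: Jan 1 Friday, common
2095: Jan 1 Saturday, common
2096: Jan 1 Sunday, leap
2097: Jan 1 Tuesday, common
2098: Jan 1 Wednesday, common
2099: Jan 1 Thursday, common
2100: Jan 1 Friday, common
2101: Jan 1 Saturday, common
2102: Jan 1 Sunday, common
2103: Jan 1 Monday, common
2104: Jan 1 Tuesday, leap
2105: Jan 1 Thursday, common
2106: Jan 1 Friday, common
2107: Jan 1 Saturday, common
2108: Jan 1 Sunday, leap
2109: Jan 1 Tuesday, common
2110: Jan 1 Wednesday, common
2111: Jan 1 Thursday, common
2112: Jan 1 Friday, leap
2113: Jan 1 Sunday, common
2114: Jan 1 Monday, common
2115: Jan 1 Tuesday, common
2116: Jan 1 Wednesday, leap
2117: Jan 1 Friday, common
2118: Jan 1 Saturday, common
2119: Jan 1 Sunday, common
2120: Jan 1 Monday, leap
2121: Jan 1 Wednesday, common
2122: Jan 1 Thursday, common
2123: Jan 1 Friday, common
2124: Jan 1 Saturday, leap
2124 matches on both conditions.

2124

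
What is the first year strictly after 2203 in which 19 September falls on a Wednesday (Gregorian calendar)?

2204

From one year to the next, a fixed date's weekday advances by 1, or by 2 when a Feb 29 lies between the two dates.
2203: September 19 is Monday.
2204: Wednesday (+2)
19 September falls on a Wednesday in 2204.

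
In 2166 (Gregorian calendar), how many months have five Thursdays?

A month of length L has five Thursdays iff its first Thursday is on day ≤ L−28 (so day 1–3 in a 31-day month, 1–2 in a 30-day month, day 1 in a leap February).
Checking each month of 2166: Jan starts Wed (31d) ✓; Feb starts Sat (28d); Mar starts Sat (31d); Apr starts Tue (30d); May starts Thu (31d) ✓; Jun starts Sun (30d); Jul starts Tue (31d) ✓; Aug starts Fri (31d); Sep starts Mon (30d); Oct starts Wed (31d) ✓; Nov starts Sat (30d); Dec starts Mon (31d).
Five-Thursday months: January, May, July, October → 4.

4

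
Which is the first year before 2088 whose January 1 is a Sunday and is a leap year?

Jan 1 advances by 2 weekdays after a leap year and by 1 after a common year.
2088: Jan 1 is Thursday (leap).
2087: Wednesday
2086: Tuesday
2085: Monday
2084: Saturday (leap)
2083: Friday
2082: Thursday
2081: Wednesday
2080: Monday (leap)
2079: Sunday
2078: Saturday
2077: Friday
2076: Wednesday (leap)
2075: Tuesday
2074: Monday
2073: Sunday
2072: Friday (leap)
2071: Thursday
2070: Wednesday
2069: Tuesday
2068: Sunday (leap)
2068 begins on a Sunday and is a leap year.

2068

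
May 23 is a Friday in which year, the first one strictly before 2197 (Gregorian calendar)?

From one year to the next, a fixed date's weekday advances by 1, or by 2 when a Feb 29 lies between the two dates.
2197: May 23 is Tuesday.
2196: Monday (−1)
2195: Saturday (−2)
2194: Friday (−1)
May 23 falls on a Friday in 2194.

2194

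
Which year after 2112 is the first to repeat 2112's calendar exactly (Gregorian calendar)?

2140

Two years share a calendar iff Jan 1 falls on the same weekday and both are leap or both are common. 2112: Jan 1 is Friday, leap year.
2113: Jan 1 Sunday, common
2114: Jan 1 Monday, common
2115: Jan 1 Tuesday, common
2116: Jan 1 Wednesday, leap
2117: Jan 1 Friday, common
2118: Jan 1 Saturday, common
2119: Jan 1 Sunday, common
2120: Jan 1 Monday, leap
2121: Jan 1 Wednesday, common
2122: Jan 1 Thursday, common
2123: Jan 1 Friday, common
2124: Jan 1 Saturday, leap
2125: Jan 1 Monday, common
2126: Jan 1 Tuesday, common
2127: Jan 1 Wednesday, common
2128: Jan 1 Thursday, leap
2129: Jan 1 Saturday, common
2130: Jan 1 Sunday, common
2131: Jan 1 Monday, common
2132: Jan 1 Tuesday, leap
2133: Jan 1 Thursday, common
2134: Jan 1 Friday, common
2135: Jan 1 Saturday, common
2136: Jan 1 Sunday, leap
2137: Jan 1 Tuesday, common
2138: Jan 1 Wednesday, common
2139: Jan 1 Thursday, common
2140: Jan 1 Friday, leap
2140 matches on both conditions.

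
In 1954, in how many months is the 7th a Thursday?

2

Check the 7th of each month of 1954: Jan 7: Thu, Feb 7: Sun, Mar 7: Sun, Apr 7: Wed, May 7: Fri, Jun 7: Mon, Jul 7: Wed, Aug 7: Sat, Sep 7: Tue, Oct 7: Thu, Nov 7: Sun, Dec 7: Tue.
Thursday occurs in January, October — 2 months.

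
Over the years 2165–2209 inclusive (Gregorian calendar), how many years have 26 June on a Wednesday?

7

Track 26 June's weekday year by year (advancing +1, or +2 across a Feb 29):
  2165: Wed ✓  2166: Thu (+1)  2167: Fri (+1)  2168: Sun (+2)  2169: Mon (+1)
  2170: Tue (+1)  2171: Wed (+1) ✓  2172: Fri (+2)  2173: Sat (+1)  2174: Sun (+1)
  2175: Mon (+1)  2176: Wed (+2) ✓  2177: Thu (+1)  2178: Fri (+1)  … (17 more years) …
  2196: Sun (+2)  2197: Mon (+1)  2198: Tue (+1)  2199: Wed (+1) ✓  2200: Thu (+1)
  2201: Fri (+1)  2202: Sat (+1)  2203: Sun (+1)  2204: Tue (+2)  2205: Wed (+1) ✓
  2206: Thu (+1)  2207: Fri (+1)  2208: Sun (+2)  2209: Mon (+1)
Wednesday years: 2165, 2171, 2176, 2182, 2193, 2199, 2205 — 7 in total.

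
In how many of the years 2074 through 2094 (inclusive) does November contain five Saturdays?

6

November has 30 days; it has five Saturdays when Saturday falls among the first (month-length − 28) days — i.e. when November 1 is one of Saturday/Friday.
November 1 by year: 2074:Thu 2075:Fri✓ 2076:Sun 2077:Mon 2078:Tue 2079:Wed 2080:Fri✓ 2081:Sat✓ 2082:Sun 2083:Mon 2084:Wed 2085:Thu 2086:Fri✓ 2087:Sat✓ 2088:Mon 2089:Tue 2090:Wed 2091:Thu 2092:Sat✓ 2093:Sun 2094:Mon
Years with five Saturdays: 2075, 2080, 2081, 2086, 2087, 2092 → 6.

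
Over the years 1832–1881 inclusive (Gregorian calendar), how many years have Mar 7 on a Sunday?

Track Mar 7's weekday year by year (advancing +1, or +2 across a Feb 29):
  1832: Wed  1833: Thu (+1)  1834: Fri (+1)  1835: Sat (+1)  1836: Mon (+2)
  1837: Tue (+1)  1838: Wed (+1)  1839: Thu (+1)  1840: Sat (+2)  1841: Sun (+1) ✓
  1842: Mon (+1)  1843: Tue (+1)  1844: Thu (+2)  1845: Fri (+1)  … (22 more years) …
  1868: Sat (+2)  1869: Sun (+1) ✓  1870: Mon (+1)  1871: Tue (+1)  1872: Thu (+2)
  1873: Fri (+1)  1874: Sat (+1)  1875: Sun (+1) ✓  1876: Tue (+2)  1877: Wed (+1)
  1878: Thu (+1)  1879: Fri (+1)  1880: Sun (+2) ✓  1881: Mon (+1)
Sunday years: 1841, 1847, 1852, 1858, 1869, 1875, 1880 — 7 in total.

7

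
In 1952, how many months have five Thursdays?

4

A month of length L has five Thursdays iff its first Thursday is on day ≤ L−28 (so day 1–3 in a 31-day month, 1–2 in a 30-day month, day 1 in a leap February).
Checking each month of 1952: Jan starts Tue (31d) ✓; Feb starts Fri (29d); Mar starts Sat (31d); Apr starts Tue (30d); May starts Thu (31d) ✓; Jun starts Sun (30d); Jul starts Tue (31d) ✓; Aug starts Fri (31d); Sep starts Mon (30d); Oct starts Wed (31d) ✓; Nov starts Sat (30d); Dec starts Mon (31d).
Five-Thursday months: January, May, July, October → 4.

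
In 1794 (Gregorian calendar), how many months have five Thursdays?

A month of length L has five Thursdays iff its first Thursday is on day ≤ L−28 (so day 1–3 in a 31-day month, 1–2 in a 30-day month, day 1 in a leap February).
Checking each month of 1794: Jan starts Wed (31d) ✓; Feb starts Sat (28d); Mar starts Sat (31d); Apr starts Tue (30d); May starts Thu (31d) ✓; Jun starts Sun (30d); Jul starts Tue (31d) ✓; Aug starts Fri (31d); Sep starts Mon (30d); Oct starts Wed (31d) ✓; Nov starts Sat (30d); Dec starts Mon (31d).
Five-Thursday months: January, May, July, October → 4.

4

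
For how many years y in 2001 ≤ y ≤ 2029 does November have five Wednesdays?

November has 30 days; it has five Wednesdays when Wednesday falls among the first (month-length − 28) days — i.e. when November 1 is one of Wednesday/Tuesday.
November 1 by year: 2001:Thu 2002:Fri 2003:Sat 2004:Mon 2005:Tue✓ 2006:Wed✓ 2007:Thu 2008:Sat 2009:Sun 2010:Mon 2011:Tue✓ 2012:Thu 2013:Fri 2014:Sat 2015:Sun 2016:Tue✓ 2017:Wed✓ 2018:Thu 2019:Fri 2020:Sun 2021:Mon 2022:Tue✓ 2023:Wed✓ 2024:Fri 2025:Sat 2026:Sun 2027:Mon 2028:Wed✓ 2029:Thu
Years with five Wednesdays: 2005, 2006, 2011, 2016, 2017, 2022, 2023, 2028 → 8.

8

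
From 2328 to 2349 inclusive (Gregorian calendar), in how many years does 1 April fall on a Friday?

3

Track 1 April's weekday year by year (advancing +1, or +2 across a Feb 29):
  2328: Sun  2329: Mon (+1)  2330: Tue (+1)  2331: Wed (+1)  2332: Fri (+2) ✓
  2333: Sat (+1)  2334: Sun (+1)  2335: Mon (+1)  2336: Wed (+2)  2337: Thu (+1)
  2338: Fri (+1) ✓  2339: Sat (+1)  2340: Mon (+2)  2341: Tue (+1)  2342: Wed (+1)
  2343: Thu (+1)  2344: Sat (+2)  2345: Sun (+1)  2346: Mon (+1)  2347: Tue (+1)
  2348: Thu (+2)  2349: Fri (+1) ✓
Friday years: 2332, 2338, 2349 — 3 in total.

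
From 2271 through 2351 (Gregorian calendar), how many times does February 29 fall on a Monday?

Leap years in 2271–2351: 19 of them.
Feb 29 weekday advances by 5 (mod 7) from one leap year to the next four years later (or differs when a century non-leap intervenes).
Leap-day weekdays: 2272:Thu 2276:Tue 2280:Sun 2284:Fri 2288:Wed 2292:Mon✓ 2296:Sat 2304:Mon✓ 2308:Sat 2312:Thu 2316:Tue 2320:Sun 2324:Fri 2328:Wed 2332:Mon✓ 2336:Sat 2340:Thu 2344:Tue 2348:Sun
Monday: 2292, 2304, 2332 → 3.

3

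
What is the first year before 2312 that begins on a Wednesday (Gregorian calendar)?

2308

Jan 1 advances by 2 weekdays after a leap year and by 1 after a common year.
2312: Jan 1 is Monday (leap).
2311: Sunday
2310: Saturday
2309: Friday
2308: Wednesday (leap)
2308 begins on a Wednesday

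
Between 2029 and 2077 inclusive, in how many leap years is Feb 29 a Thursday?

1

Leap years in 2029–2077: 12 of them.
Feb 29 weekday advances by 5 (mod 7) from one leap year to the next four years later (or differs when a century non-leap intervenes).
Leap-day weekdays: 2032:Sun 2036:Fri 2040:Wed 2044:Mon 2048:Sat 2052:Thu✓ 2056:Tue 2060:Sun 2064:Fri 2068:Wed 2072:Mon 2076:Sat
Thursday: 2052 → 1.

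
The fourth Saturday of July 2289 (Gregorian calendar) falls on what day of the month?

July 1, 2289 is a Monday, so the first Saturday is the 6th.
The fourth Saturday is 6 + 21 = 27.

27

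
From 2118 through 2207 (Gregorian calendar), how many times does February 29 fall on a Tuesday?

3

Leap years in 2118–2207: 21 of them.
Feb 29 weekday advances by 5 (mod 7) from one leap year to the next four years later (or differs when a century non-leap intervenes).
Leap-day weekdays: 2120:Thu 2124:Tue✓ 2128:Sun 2132:Fri 2136:Wed 2140:Mon 2144:Sat 2148:Thu 2152:Tue✓ 2156:Sun 2160:Fri 2164:Wed 2168:Mon 2172:Sat 2176:Thu 2180:Tue✓ 2184:Sun 2188:Fri 2192:Wed 2196:Mon 2204:Wed
Tuesday: 2124, 2152, 2180 → 3.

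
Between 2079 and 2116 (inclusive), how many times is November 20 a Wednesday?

5

Track November 20's weekday year by year (advancing +1, or +2 across a Feb 29):
  2079: Mon  2080: Wed (+2) ✓  2081: Thu (+1)  2082: Fri (+1)  2083: Sat (+1)
  2084: Mon (+2)  2085: Tue (+1)  2086: Wed (+1) ✓  2087: Thu (+1)  2088: Sat (+2)
  2089: Sun (+1)  2090: Mon (+1)  2091: Tue (+1)  2092: Thu (+2)  … (10 more years) …
  2103: Tue (+1)  2104: Thu (+2)  2105: Fri (+1)  2106: Sat (+1)  2107: Sun (+1)
  2108: Tue (+2)  2109: Wed (+1) ✓  2110: Thu (+1)  2111: Fri (+1)  2112: Sun (+2)
  2113: Mon (+1)  2114: Tue (+1)  2115: Wed (+1) ✓  2116: Fri (+2)
Wednesday years: 2080, 2086, 2097, 2109, 2115 — 5 in total.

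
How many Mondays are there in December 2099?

4

December 2099 has 31 days and begins on Tuesday.
The first Monday is December 7.
Mondays fall on 7, 14, 21, 28 — that's 4.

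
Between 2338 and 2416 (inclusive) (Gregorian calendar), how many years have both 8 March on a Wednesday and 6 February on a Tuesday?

0

Check each year's weekday for 8 March and 6 February:
  2338: Tue/Sun  2339: Wed/Mon  2340: Fri/Tue  2341: Sat/Thu  2342: Sun/Fri  2343: Mon/Sat  2344: Wed/Sun  2345: Thu/Tue  2346: Fri/Wed  2347: Sat/Thu  2348: Mon/Fri  2349: Tue/Sun  2350: Wed/Mon  2351: Thu/Tue  …(51 more)…  2403: Sat/Thu  2404: Mon/Fri  2405: Tue/Sun  2406: Wed/Mon  2407: Thu/Tue  2408: Sat/Wed  2409: Sun/Fri  2410: Mon/Sat  2411: Tue/Sun  2412: Thu/Mon  2413: Fri/Wed  2414: Sat/Thu  2415: Sun/Fri  2416: Tue/Sat
Both conditions hold in: no year — 0.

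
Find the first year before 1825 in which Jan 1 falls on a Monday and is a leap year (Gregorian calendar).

1816

Jan 1 advances by 2 weekdays after a leap year and by 1 after a common year.
1825: Jan 1 is Saturday.
1824: Thursday (leap)
1823: Wednesday
1822: Tuesday
1821: Monday
1820: Saturday (leap)
1819: Friday
1818: Thursday
1817: Wednesday
1816: Monday (leap)
1816 begins on a Monday and is a leap year.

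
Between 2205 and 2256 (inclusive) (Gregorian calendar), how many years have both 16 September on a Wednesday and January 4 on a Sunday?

5

Check each year's weekday for 16 September and January 4:
  2205: Mon/Fri  2206: Tue/Sat  2207: Wed/Sun ✓  2208: Fri/Mon  2209: Sat/Wed  2210: Sun/Thu  2211: Mon/Fri  2212: Wed/Sat  2213: Thu/Mon  2214: Fri/Tue  2215: Sat/Wed  2216: Mon/Thu  2217: Tue/Sat  2218: Wed/Sun ✓  …(24 more)…  2243: Sat/Wed  2244: Mon/Thu  2245: Tue/Sat  2246: Wed/Sun ✓  2247: Thu/Mon  2248: Sat/Tue  2249: Sun/Thu  2250: Mon/Fri  2251: Tue/Sat  2252: Thu/Sun  2253: Fri/Tue  2254: Sat/Wed  2255: Sun/Thu  2256: Tue/Fri
Both conditions hold in: 2207, 2218, 2229, 2235, 2246 — 5.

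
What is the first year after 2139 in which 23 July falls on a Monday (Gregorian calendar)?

From one year to the next, a fixed date's weekday advances by 1, or by 2 when a Feb 29 lies between the two dates.
2139: July 23 is Thursday.
2140: Saturday (+2)
2141: Sunday (+1)
2142: Monday (+1)
23 July falls on a Monday in 2142.

2142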